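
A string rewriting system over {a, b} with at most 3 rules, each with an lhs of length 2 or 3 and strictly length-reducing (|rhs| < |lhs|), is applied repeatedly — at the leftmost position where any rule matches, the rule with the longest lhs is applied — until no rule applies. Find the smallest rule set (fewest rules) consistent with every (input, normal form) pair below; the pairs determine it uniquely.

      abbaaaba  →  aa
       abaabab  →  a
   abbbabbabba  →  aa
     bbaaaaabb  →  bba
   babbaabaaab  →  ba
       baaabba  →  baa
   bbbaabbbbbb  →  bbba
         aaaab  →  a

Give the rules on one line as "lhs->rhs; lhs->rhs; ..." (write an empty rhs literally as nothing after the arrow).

aab->ab; ab->a

  | abbaaaba => abaaaba => aaaaba => aaaba => aaba => aba => aa
  | abaabab => aaabab => aabab => abab => aab => ab => a
  | abbbabbabba => abbabbabba => ababbabba => aabbabba => abbabba => ababba => aabba => abba => aba => aa
  | bbaaaaabb => bbaaaabb => bbaaabb => bbaabb => bbabb => bbab => bba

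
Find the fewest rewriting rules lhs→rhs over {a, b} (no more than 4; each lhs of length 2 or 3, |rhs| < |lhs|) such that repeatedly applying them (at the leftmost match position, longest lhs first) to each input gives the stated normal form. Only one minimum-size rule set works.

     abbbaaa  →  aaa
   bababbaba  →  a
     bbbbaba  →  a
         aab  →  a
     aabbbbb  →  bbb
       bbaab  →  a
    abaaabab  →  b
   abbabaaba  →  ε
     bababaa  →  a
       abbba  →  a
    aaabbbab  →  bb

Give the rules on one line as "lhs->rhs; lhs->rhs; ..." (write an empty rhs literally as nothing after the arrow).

  | abbbaaa => bbaaa => baaa => aaa
  | bababbaba => abbaba => baba => a
  | bbbbaba => bbba => bba => ba => a
  | aab => a

ab->; aba->b; ba->a; bab->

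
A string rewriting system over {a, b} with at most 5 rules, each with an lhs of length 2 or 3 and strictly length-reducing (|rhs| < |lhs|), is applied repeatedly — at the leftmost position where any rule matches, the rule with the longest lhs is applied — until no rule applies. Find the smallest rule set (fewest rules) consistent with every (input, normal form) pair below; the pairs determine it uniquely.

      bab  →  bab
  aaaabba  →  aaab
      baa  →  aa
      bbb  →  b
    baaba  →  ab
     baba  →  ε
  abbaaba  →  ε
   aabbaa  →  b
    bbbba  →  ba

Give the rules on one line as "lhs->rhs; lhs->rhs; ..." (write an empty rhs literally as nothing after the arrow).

  | bab
  | aaaabba => aaaaba => aaab
  | baa => aa
  | bbb => b

aba->b; baa->aa; bb->; bba->ba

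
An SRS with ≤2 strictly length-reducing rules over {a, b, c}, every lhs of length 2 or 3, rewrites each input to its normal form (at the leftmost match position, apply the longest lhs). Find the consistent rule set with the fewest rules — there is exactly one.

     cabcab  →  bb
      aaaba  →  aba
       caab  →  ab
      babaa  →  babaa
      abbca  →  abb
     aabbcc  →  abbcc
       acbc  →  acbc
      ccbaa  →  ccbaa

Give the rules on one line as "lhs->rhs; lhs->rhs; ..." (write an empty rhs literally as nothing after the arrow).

aab->ab; ca->

  | cabcab => bcab => bb
  | aaaba => aaba => aba
  | caab => ab
  | babaa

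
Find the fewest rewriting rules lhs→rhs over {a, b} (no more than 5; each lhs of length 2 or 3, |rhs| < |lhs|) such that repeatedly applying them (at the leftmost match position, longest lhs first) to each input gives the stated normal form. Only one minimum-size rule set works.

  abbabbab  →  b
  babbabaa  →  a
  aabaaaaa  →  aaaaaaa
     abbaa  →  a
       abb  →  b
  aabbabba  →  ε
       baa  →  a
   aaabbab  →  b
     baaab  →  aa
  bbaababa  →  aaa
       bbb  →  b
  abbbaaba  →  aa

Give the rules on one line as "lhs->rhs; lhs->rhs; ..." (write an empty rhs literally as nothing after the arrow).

  | abbabbab => bbabbab => babbab => bbab => bab => b
  | babbabaa => bbabaa => babaa => baa => a
  | aabaaaaa => aaaaaaa
  | abbaa => bbaa => baa => a

ab->a; abb->bb; ba->; bb->b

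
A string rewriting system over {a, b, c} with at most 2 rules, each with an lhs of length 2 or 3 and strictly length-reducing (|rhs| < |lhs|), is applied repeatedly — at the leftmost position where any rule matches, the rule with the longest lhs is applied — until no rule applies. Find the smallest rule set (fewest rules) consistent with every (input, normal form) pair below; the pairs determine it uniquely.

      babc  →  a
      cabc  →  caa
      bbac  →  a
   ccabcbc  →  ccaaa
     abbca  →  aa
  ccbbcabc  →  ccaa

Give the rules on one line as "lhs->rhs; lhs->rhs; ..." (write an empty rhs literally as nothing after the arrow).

  | babc => bc => a
  | cabc => caa
  | bbac => bc => a
  | ccabcbc => ccaabc => ccaaa

ba->; bc->a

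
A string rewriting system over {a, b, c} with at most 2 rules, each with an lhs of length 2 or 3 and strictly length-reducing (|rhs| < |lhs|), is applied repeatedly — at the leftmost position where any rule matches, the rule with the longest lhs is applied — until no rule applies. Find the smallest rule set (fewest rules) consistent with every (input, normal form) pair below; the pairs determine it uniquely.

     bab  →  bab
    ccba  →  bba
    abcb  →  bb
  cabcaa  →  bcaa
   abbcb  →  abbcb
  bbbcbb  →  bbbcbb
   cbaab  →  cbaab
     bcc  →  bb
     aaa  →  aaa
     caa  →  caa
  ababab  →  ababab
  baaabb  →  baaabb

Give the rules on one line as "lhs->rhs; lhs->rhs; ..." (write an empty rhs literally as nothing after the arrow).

  | bab
  | ccba => bba
  | abcb => ccb => bb
  | cabcaa => cccaa => bcaa

abc->cc; cc->b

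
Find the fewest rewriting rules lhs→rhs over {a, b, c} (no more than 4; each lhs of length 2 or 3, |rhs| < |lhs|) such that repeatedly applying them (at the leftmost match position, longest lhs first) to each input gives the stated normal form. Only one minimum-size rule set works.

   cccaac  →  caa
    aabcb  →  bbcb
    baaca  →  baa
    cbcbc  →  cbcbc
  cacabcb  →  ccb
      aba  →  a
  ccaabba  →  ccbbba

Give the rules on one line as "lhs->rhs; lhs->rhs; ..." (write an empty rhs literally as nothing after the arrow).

  | cccaac => caaac => caa
  | aabcb => bbcb
  | baaca => baa
  | cbcbc

aab->bb; ab->; ac->; ccc->ca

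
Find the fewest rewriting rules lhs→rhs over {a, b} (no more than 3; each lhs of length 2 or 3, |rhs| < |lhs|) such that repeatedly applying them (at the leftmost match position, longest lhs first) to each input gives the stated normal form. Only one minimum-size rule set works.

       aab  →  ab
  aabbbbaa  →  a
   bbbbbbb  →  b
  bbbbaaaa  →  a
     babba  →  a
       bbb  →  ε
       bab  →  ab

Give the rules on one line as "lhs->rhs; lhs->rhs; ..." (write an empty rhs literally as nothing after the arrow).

aa->a; ba->a; bbb->

  | aab => ab
  | aabbbbaa => abbbbaa => abaa => aaa => aa => a
  | bbbbbbb => bbbb => b
  | bbbbaaaa => baaaa => aaaa => aaa => aa => a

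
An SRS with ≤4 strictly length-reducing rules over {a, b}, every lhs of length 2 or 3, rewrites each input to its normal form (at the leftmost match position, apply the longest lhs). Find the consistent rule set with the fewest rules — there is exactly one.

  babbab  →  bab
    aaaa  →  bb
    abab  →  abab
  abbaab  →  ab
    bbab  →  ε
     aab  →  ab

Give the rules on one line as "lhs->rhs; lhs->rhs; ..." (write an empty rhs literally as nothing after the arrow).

  | babbab => bab
  | aaaa => baa => bb
  | abab
  | abbaab => aab => ab

aa->b; aab->ab; abb->; bba->ab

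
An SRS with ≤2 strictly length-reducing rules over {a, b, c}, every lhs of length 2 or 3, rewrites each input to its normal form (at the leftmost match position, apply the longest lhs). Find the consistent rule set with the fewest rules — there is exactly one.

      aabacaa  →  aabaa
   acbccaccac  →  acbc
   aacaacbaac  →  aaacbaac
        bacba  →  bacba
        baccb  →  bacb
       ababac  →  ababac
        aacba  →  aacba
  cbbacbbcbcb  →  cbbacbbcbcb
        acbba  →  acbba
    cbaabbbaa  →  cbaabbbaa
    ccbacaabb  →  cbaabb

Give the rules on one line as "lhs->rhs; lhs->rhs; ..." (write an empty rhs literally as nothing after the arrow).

  | aabacaa => aabaa
  | acbccaccac => acbcaccac => acbccac => acbcac => acbc
  | aacaacbaac => aaacbaac
  | bacba

ca->; cc->c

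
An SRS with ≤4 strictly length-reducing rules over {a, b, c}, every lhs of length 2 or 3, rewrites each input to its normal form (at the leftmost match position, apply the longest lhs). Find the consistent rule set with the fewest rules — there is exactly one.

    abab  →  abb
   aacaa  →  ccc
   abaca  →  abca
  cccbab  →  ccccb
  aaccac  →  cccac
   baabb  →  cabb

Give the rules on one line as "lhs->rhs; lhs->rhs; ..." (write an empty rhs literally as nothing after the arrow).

  | abab => abb
  | aacaa => ccaa => ccc
  | abaca => abca
  | cccbab => ccccb

aa->c; aba->ab; ba->c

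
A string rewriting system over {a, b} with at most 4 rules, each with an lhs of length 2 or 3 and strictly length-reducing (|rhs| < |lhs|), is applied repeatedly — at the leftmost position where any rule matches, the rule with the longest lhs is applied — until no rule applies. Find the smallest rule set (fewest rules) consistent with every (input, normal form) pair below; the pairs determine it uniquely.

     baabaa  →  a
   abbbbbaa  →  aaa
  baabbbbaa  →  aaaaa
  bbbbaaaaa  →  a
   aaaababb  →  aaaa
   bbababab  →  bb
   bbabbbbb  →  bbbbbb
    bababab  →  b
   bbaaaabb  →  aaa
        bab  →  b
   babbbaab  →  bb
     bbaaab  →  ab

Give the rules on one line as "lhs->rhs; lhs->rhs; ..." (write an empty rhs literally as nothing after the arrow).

  | baabaa => abaa => a
  | abbbbbaa => aabbbaa => aaabaa => aaa
  | baabbbbaa => abbbbaa => aabbaa => aaaaa
  | bbbbaaaaa => bbbaaaa => bbaaa => baa => a

aba->; abb->aa; ba->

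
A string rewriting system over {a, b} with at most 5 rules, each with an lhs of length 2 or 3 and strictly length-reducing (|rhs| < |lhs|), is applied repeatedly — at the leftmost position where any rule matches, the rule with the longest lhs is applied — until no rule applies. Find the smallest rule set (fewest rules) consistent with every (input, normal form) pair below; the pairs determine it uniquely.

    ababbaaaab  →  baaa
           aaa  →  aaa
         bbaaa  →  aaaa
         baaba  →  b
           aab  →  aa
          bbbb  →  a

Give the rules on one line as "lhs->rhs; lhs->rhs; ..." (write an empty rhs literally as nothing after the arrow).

  | ababbaaaab => bbbaaaab => abaaaab => baaab => baaa
  | aaa
  | bbaaa => aaaa
  | baaba => bab => b

ab->a; aba->b; bab->b; bb->a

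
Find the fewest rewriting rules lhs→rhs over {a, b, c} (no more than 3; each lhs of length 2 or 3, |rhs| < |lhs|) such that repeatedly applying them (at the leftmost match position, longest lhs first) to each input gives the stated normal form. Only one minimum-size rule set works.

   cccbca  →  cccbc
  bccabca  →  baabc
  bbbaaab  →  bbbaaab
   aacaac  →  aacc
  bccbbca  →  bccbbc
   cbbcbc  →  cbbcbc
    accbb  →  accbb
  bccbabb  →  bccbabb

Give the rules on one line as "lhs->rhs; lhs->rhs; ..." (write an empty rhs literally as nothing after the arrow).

ca->c; cca->aa

  | cccbca => cccbc
  | bccabca => baabca => baabc
  | bbbaaab
  | aacaac => aacac => aacc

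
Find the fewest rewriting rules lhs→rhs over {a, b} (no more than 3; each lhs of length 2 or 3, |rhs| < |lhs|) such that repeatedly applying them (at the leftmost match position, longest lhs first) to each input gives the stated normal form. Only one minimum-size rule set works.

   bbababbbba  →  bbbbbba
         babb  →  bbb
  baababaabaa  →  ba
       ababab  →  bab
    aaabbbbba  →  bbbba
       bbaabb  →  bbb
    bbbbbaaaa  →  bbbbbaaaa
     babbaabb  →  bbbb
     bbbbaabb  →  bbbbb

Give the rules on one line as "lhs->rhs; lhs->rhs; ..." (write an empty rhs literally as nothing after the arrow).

  | bbababbbba => bbbbbba
  | babb => bbb
  | baababaabaa => babaabaa => babaa => ba
  | ababab => bab

aab->; aba->; abb->bb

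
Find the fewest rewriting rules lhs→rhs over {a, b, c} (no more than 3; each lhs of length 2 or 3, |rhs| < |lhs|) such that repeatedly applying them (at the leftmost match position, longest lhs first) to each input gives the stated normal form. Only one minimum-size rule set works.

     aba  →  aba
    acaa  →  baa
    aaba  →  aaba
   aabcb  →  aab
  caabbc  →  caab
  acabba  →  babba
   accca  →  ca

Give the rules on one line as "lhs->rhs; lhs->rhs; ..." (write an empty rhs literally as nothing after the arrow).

ac->b; bc->

  | aba
  | acaa => baa
  | aaba
  | aabcb => aab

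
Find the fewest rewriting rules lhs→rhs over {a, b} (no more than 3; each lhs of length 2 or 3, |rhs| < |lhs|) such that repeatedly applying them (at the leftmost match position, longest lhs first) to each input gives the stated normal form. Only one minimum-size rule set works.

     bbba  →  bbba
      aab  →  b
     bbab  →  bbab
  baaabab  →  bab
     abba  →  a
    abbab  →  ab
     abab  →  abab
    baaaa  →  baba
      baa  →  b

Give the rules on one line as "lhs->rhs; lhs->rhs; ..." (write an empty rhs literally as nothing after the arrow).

aa->; aaa->ab; abb->

  | bbba
  | aab => b
  | bbab
  | baaabab => babbab => bab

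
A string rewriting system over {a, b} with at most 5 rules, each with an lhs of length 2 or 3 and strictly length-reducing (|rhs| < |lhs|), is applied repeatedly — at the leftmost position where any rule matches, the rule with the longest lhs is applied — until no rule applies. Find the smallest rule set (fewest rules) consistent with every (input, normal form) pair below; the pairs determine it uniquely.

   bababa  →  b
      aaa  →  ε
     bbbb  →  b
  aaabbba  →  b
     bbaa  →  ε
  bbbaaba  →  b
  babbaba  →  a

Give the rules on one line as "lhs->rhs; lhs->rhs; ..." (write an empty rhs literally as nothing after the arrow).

  | bababa => ababa => aaba => bba => aa => b
  | aaa => ba => ε
  | bbbb => abb => aa => b
  | aaabbba => babbba => abbba => aaba => bba => aa => b

aa->b; ba->; bab->ab; bb->a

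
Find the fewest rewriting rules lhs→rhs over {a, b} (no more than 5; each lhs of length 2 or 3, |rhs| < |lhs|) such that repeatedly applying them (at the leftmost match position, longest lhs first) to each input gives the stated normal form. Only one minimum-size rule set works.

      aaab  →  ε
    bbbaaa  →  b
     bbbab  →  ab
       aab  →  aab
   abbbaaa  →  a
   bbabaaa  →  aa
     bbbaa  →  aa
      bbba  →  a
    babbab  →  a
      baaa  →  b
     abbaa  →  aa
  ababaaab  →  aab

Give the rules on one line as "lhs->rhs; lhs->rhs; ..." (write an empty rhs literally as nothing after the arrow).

aaa->b; ba->a; bb->; bba->b

  | aaab => bb => ε
  | bbbaaa => baaa => aaa => b
  | bbbab => bab => ab
  | aab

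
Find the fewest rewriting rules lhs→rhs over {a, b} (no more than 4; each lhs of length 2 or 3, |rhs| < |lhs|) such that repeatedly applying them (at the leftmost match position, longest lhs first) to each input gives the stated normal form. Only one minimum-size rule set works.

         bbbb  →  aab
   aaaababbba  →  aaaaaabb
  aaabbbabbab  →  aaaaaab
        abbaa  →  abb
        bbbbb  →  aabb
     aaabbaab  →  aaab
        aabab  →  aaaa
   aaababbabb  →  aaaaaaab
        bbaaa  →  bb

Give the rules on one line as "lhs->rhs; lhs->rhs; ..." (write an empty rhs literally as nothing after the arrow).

ba->b; bab->aa; bbb->aa

  | bbbb => aab
  | aaaababbba => aaaaaabba => aaaaaabb
  | aaabbbabbab => aaaaaabbab => aaaaaabaa => aaaaaaba => aaaaaab
  | abbaa => abba => abb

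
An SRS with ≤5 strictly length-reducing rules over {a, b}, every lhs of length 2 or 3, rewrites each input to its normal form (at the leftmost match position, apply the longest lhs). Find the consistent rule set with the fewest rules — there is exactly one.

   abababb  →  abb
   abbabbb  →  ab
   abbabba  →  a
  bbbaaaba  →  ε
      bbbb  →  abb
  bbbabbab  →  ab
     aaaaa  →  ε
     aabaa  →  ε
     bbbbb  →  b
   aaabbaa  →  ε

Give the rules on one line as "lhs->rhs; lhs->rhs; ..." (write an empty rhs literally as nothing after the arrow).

aa->; aaa->; ba->a; bbb->ab

  | abababb => aababb => babb => abb
  | abbabbb => ababbb => aabbb => bbb => ab
  | abbabba => ababba => aabba => bba => ba => a
  | bbbaaaba => abaaaba => aaaaba => aba => aa => ε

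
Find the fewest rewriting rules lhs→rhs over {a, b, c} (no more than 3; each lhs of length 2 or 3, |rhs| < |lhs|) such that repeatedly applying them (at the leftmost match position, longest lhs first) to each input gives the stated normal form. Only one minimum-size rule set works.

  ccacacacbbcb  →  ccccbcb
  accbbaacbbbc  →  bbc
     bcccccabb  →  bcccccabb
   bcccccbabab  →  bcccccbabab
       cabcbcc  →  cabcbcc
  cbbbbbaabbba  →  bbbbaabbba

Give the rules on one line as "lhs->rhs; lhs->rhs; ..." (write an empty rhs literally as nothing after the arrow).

ac->c; cbb->b

  | ccacacacbbcb => cccacacbbcb => ccccacbbcb => cccccbbcb => ccccbcb
  | accbbaacbbbc => ccbbaacbbbc => cbaacbbbc => cbacbbbc => cbcbbbc => cbbbc => bbc
  | bcccccabb
  | bcccccbabab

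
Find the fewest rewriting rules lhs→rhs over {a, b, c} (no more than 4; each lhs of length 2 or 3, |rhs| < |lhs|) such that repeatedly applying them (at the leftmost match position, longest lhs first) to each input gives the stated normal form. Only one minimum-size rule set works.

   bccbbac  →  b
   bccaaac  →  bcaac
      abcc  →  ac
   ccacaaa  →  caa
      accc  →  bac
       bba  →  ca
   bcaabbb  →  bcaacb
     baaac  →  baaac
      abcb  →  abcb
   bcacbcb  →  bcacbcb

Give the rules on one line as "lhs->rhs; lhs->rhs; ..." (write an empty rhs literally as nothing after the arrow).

acc->ba; bb->c; cc->b; cca->c

  | bccbbac => bbbbac => cbbac => ccac => cc => b
  | bccaaac => bcaac
  | abcc => abb => ac
  | ccacaaa => ccaaa => caa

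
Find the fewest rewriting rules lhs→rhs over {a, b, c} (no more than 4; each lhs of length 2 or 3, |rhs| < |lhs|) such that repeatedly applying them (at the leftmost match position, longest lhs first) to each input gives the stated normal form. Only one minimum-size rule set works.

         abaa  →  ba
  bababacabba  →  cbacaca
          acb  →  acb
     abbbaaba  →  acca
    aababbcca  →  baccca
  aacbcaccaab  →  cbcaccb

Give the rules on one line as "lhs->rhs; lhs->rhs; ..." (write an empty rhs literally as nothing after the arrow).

  | abaa => ba
  | bababacabba => bbbacabba => cbacabba => cbacaca
  | acb
  | abbbaaba => acbaaba => acbba => acca

aa->; aba->b; bb->c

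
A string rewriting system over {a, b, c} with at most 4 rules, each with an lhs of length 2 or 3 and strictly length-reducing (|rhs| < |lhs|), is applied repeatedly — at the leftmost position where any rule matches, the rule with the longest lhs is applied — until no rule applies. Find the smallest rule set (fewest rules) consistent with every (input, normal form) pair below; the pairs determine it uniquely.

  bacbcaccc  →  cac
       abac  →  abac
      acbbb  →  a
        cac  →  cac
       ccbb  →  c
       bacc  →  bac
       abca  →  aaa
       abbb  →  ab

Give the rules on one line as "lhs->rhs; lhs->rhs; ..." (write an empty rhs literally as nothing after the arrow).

  | bacbcaccc => bbccaccc => ccaccc => caccc => cacc => cac
  | abac
  | acbbb => bcbb => abb => a
  | cac

acb->bc; bb->; bc->a; cc->c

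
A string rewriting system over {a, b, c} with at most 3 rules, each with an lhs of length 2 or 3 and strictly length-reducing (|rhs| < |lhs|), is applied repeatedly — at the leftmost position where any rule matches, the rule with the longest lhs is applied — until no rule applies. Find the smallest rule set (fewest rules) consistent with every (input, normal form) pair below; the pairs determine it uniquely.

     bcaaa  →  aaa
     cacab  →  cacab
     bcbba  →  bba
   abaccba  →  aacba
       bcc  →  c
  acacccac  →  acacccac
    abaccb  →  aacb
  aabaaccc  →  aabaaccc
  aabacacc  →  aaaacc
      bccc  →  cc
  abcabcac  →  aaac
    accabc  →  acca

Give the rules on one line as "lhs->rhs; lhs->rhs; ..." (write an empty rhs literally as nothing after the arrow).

  | bcaaa => aaa
  | cacab
  | bcbba => bba
  | abaccba => aacba

bac->a; bc->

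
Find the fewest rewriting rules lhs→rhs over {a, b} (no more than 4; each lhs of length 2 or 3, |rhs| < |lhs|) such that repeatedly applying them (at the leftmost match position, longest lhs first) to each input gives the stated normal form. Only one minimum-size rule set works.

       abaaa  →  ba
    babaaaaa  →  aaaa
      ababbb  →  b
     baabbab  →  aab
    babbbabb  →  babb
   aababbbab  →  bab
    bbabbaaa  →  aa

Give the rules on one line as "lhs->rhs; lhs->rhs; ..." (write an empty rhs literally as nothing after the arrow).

aba->ba; baa->b; bba->; bbb->a

  | abaaa => baaa => ba
  | babaaaaa => bbaaaaa => aaaa
  | ababbb => babbb => baa => b
  | baabbab => bbbab => aab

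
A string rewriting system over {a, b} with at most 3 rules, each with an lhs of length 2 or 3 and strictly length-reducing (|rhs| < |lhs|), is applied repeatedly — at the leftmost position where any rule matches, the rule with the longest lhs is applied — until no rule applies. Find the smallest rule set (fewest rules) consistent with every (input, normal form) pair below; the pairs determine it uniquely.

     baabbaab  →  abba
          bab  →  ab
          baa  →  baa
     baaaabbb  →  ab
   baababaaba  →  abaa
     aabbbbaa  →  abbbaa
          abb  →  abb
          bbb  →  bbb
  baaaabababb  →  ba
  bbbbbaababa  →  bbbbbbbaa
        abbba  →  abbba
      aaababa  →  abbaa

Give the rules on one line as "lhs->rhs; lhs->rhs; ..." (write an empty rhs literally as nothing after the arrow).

aab->ba; bab->ab

  | baabbaab => bbabaab => babaab => abaab => abba
  | bab => ab
  | baa
  | baaaabbb => baababb => bbaabb => bbbab => bbab => bab => ab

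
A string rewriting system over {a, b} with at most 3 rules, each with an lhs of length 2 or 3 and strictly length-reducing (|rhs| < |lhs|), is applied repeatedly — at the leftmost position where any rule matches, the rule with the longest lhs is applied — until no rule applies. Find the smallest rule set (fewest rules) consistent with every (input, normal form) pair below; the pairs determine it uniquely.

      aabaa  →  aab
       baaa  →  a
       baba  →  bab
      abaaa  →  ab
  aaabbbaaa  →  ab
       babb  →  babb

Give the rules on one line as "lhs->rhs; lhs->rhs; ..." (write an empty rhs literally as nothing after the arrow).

aaa->a; aba->ab; baa->aa

  | aabaa => aaba => aab
  | baaa => aaa => a
  | baba => bab
  | abaaa => abaa => aba => ab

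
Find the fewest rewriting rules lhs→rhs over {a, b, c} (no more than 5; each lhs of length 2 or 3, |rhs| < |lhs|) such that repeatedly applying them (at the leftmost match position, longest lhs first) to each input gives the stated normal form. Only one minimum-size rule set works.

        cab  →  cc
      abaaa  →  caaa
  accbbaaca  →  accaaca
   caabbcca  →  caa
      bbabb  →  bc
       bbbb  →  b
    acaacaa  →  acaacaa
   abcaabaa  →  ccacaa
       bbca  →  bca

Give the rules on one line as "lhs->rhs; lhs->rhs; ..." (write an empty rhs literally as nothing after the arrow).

ab->c; bb->b; cb->c; ccc->

  | cab => cc
  | abaaa => caaa
  | accbbaaca => accbaaca => accaaca
  | caabbcca => cacbcca => caccca => caa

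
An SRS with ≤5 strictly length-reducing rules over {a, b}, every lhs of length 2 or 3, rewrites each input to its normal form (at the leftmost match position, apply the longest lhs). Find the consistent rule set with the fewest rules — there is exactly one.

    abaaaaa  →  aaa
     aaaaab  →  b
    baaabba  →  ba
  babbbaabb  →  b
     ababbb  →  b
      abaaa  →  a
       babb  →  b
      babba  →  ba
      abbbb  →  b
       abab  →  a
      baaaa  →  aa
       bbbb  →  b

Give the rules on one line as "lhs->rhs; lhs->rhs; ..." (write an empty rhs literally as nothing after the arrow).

ab->b; baa->; bab->a; bb->b

  | abaaaaa => baaaaa => aaa
  | aaaaab => aaaab => aaab => aab => ab => b
  | baaabba => abba => bba => ba
  | babbbaabb => abbaabb => bbaabb => baabb => bb => b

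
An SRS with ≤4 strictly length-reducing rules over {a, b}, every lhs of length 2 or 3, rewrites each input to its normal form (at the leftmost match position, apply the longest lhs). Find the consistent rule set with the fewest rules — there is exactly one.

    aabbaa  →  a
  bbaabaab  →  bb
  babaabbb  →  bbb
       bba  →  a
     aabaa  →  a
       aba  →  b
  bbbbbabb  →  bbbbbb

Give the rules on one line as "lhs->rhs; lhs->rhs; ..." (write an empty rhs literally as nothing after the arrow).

aa->b; ba->a; baa->ba; bab->b

  | aabbaa => bbbaa => bbba => bba => ba => a
  | bbaabaab => bbabaab => bbaab => bbab => bb
  | babaabbb => baabbb => babbb => bbb
  | bba => ba => a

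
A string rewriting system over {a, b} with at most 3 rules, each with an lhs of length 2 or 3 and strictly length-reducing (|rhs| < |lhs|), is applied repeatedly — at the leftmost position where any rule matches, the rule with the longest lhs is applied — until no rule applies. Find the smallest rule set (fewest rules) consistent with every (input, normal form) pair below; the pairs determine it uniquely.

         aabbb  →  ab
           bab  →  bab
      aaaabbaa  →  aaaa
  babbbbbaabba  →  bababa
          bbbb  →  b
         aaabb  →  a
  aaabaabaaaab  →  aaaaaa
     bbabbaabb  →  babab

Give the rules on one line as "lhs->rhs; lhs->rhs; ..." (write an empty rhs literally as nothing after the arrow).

  | aabbb => abb => ab
  | bab
  | aaaabbaa => aaabaa => aaaa
  | babbbbbaabba => babbbbaabba => babbbaabba => babbaabba => babaabba => bababa

aab->a; bb->b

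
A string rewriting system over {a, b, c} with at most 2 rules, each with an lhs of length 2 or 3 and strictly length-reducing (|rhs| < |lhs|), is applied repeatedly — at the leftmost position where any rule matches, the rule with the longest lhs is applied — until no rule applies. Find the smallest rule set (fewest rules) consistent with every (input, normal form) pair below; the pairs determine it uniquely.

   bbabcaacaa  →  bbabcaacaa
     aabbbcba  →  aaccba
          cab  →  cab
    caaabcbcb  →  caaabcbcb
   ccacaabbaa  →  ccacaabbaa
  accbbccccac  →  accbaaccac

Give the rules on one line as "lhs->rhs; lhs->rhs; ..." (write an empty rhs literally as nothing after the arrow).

bbb->c; bcc->aa

  | bbabcaacaa
  | aabbbcba => aaccba
  | cab
  | caaabcbcb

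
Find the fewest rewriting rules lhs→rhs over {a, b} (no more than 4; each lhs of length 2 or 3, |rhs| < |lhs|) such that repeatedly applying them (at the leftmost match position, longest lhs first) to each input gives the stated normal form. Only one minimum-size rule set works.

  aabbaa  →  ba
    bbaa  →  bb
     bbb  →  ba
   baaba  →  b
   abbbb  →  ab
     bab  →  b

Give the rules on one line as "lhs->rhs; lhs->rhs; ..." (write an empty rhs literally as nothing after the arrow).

aa->; aab->bb; bab->b; bbb->ba

  | aabbaa => bbbaa => baaa => ba
  | bbaa => bb
  | bbb => ba
  | baaba => bbba => baa => b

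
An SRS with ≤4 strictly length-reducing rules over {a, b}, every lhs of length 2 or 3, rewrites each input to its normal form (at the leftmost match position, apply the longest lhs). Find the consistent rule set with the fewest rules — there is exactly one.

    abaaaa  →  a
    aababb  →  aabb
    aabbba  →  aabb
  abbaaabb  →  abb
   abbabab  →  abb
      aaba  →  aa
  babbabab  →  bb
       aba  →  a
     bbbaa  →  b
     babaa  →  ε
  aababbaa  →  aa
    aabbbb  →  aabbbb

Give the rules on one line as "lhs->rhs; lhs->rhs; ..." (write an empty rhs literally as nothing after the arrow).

ba->; baa->ba; bba->b

  | abaaaa => abaaa => abaa => aba => a
  | aababb => aabb
  | aabbba => aabb
  | abbaaabb => abaabb => ababb => abb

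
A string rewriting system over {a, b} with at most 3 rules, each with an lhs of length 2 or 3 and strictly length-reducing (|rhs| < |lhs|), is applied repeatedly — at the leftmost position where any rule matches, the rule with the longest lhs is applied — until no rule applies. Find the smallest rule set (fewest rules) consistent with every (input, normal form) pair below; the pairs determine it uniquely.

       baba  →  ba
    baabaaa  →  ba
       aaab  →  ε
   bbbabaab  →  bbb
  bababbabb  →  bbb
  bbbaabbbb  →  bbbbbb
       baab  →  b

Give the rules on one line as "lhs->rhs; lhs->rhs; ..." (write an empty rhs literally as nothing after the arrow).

  | baba => ba
  | baabaaa => babaaa => baaa => baa => ba
  | aaab => aab => ab => ε
  | bbbabaab => bbbaab => bbbab => bbb

aa->a; ab->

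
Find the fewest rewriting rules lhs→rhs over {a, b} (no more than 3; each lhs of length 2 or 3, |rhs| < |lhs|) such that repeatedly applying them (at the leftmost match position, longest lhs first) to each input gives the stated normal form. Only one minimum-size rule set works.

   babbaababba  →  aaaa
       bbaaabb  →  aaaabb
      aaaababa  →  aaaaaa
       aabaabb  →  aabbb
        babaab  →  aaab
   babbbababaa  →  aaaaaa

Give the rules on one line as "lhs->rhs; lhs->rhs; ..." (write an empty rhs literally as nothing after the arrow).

  | babbaababba => bbbaababba => baaababba => baababba => bababba => bbabba => aabba => aaaa
  | bbaaabb => aaaabb
  | aaaababa => aaaabba => aaaaaa
  | aabaabb => aababb => aabbb

ba->b; bba->aa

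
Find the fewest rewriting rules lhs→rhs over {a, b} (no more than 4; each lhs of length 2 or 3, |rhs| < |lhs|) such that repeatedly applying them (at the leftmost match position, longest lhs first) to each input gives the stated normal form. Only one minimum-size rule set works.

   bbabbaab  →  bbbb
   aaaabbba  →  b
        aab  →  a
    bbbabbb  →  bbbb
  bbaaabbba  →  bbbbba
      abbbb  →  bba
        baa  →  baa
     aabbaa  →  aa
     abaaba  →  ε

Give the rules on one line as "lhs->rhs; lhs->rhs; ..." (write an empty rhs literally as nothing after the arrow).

  | bbabbaab => bbbaaab => bbbb
  | aaaabbba => abbba => baba => b
  | aab => a
  | bbbabbb => bbbbab => bbbb

aaa->; ab->; aba->; abb->ba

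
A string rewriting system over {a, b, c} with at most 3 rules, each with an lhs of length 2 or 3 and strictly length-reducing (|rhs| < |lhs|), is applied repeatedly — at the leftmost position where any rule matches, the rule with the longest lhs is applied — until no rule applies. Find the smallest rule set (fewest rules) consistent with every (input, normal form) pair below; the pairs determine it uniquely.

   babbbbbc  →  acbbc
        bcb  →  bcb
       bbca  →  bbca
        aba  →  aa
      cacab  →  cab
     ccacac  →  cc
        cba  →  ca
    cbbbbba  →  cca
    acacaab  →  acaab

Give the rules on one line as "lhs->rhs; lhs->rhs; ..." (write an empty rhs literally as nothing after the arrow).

ba->a; bbb->c; cac->c

  | babbbbbc => abbbbbc => acbbc
  | bcb
  | bbca
  | aba => aa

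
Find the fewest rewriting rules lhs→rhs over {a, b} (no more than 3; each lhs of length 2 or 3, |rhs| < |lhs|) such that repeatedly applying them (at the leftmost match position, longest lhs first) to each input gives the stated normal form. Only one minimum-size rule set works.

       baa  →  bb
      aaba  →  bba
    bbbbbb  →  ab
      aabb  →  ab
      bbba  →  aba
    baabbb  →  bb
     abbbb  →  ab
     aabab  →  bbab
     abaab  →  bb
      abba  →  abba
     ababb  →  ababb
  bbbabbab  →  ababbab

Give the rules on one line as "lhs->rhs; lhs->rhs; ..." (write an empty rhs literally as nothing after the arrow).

aa->b; bbb->ab

  | baa => bb
  | aaba => bba
  | bbbbbb => abbbb => aabb => bbb => ab
  | aabb => bbb => ab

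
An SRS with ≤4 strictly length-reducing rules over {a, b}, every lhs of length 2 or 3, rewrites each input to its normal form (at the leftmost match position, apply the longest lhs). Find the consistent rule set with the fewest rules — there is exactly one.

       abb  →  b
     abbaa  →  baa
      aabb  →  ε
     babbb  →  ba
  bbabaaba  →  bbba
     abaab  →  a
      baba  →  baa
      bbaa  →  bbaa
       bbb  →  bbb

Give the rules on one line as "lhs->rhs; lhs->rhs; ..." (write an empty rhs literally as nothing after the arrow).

aaa->; ab->; bab->ba

  | abb => b
  | abbaa => baa
  | aabb => ab => ε
  | babbb => babb => bab => ba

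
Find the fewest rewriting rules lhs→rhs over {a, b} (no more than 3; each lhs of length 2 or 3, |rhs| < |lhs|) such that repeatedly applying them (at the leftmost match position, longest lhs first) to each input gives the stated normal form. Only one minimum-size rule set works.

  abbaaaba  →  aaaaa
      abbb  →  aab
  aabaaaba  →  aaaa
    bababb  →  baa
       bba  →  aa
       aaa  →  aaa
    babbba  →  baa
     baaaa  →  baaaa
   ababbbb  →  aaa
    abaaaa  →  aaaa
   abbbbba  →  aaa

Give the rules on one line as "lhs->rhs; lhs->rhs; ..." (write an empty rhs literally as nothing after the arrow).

  | abbaaaba => aaaaaba => aaaaa
  | abbb => aab
  | aabaaaba => aaaaba => aaaa
  | bababb => babb => baa

aba->a; bb->a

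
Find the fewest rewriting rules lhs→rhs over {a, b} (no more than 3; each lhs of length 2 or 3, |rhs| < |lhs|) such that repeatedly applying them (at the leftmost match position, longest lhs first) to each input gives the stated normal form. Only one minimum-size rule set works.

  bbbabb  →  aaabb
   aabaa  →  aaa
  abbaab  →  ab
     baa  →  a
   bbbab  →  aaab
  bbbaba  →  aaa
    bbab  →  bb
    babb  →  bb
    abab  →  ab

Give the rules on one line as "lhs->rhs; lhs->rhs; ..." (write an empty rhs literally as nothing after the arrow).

  | bbbabb => aaabb
  | aabaa => aaa
  | abbaab => abab => ab
  | baa => a

ba->; bbb->aa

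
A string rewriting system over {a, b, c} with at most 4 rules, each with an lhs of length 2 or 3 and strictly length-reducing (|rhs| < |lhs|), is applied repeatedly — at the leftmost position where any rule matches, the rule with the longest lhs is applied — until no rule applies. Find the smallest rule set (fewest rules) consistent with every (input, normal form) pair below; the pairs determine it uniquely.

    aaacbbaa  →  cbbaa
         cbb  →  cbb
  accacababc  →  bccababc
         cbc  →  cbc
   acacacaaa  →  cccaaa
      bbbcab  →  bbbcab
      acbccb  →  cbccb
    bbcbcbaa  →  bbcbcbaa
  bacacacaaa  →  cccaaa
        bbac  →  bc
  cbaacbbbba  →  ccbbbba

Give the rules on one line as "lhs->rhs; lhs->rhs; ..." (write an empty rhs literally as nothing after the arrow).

ac->c; acc->bc; bac->c

  | aaacbbaa => aacbbaa => acbbaa => cbbaa
  | cbb
  | accacababc => bcacababc => bccababc
  | cbc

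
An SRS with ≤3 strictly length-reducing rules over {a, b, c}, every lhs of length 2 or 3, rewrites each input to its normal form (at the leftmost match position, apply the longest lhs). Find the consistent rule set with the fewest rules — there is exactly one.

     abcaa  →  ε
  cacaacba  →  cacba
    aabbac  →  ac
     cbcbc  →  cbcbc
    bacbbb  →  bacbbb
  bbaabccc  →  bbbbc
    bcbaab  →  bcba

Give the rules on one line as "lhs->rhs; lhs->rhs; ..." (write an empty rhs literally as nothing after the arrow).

ab->; acc->bb; caa->

  | abcaa => caa => ε
  | cacaacba => cacba
  | aabbac => abac => ac
  | cbcbc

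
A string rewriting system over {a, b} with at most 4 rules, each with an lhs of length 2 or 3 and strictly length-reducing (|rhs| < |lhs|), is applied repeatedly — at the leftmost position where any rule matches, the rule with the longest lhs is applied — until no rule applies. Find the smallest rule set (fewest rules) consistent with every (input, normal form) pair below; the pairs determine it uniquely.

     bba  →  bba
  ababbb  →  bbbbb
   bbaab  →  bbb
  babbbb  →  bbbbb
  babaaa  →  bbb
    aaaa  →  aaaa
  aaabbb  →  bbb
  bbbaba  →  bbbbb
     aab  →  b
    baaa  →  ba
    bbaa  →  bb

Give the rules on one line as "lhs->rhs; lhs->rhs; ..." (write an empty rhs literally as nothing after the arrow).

ab->b; aba->bb; baa->b

  | bba
  | ababbb => bbbbb
  | bbaab => bbb
  | babbbb => bbbbb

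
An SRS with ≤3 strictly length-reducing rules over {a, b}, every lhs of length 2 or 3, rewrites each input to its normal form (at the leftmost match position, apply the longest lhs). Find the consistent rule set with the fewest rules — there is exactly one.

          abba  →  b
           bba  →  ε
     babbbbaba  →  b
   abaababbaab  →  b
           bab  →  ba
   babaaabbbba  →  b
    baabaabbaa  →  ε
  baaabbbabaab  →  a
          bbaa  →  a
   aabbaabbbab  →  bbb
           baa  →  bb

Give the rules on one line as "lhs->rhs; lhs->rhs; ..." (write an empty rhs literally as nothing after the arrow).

  | abba => aba => aa => b
  | bba => ε
  | babbbbaba => babbbaba => babbaba => bababa => baaba => bbba => b
  | abaababbaab => aaababbaab => bababbaab => baabbaab => bbbbaab => bbab => b

aa->b; ab->a; bba->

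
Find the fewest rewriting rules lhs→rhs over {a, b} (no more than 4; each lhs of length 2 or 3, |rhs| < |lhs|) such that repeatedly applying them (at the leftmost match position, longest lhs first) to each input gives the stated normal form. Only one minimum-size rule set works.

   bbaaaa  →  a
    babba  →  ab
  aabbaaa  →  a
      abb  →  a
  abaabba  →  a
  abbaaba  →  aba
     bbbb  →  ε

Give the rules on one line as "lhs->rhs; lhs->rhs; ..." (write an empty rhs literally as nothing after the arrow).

  | bbaaaa => aaaa => aaa => aa => a
  | babba => baa => ab
  | aabbaaa => abbaaa => aaaa => aaa => aa => a
  | abb => a

aa->a; baa->ab; bb->; bbb->bb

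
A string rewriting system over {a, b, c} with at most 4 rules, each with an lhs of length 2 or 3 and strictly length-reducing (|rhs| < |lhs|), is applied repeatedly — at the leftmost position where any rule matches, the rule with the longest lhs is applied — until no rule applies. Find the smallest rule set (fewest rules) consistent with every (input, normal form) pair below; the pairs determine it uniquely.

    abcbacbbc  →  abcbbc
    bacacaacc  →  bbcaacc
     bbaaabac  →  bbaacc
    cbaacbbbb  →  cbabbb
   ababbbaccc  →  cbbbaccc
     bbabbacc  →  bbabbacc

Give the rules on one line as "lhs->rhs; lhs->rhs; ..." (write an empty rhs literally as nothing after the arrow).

aba->c; aca->b; acb->

  | abcbacbbc => abcbbc
  | bacacaacc => bbcaacc
  | bbaaabac => bbaacc
  | cbaacbbbb => cbabbb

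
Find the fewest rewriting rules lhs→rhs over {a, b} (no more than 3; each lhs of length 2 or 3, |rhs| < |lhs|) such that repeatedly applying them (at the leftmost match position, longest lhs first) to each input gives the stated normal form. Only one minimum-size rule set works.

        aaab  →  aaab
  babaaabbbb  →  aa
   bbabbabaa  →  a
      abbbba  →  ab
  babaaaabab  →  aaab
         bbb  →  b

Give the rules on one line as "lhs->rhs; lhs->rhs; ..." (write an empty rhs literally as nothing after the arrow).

  | aaab
  | babaaabbbb => baaabbbb => aabbbb => aabb => aa
  | bbabbabaa => bbbabaa => babaa => baa => a
  | abbbba => abba => ab

ba->; bb->; bba->b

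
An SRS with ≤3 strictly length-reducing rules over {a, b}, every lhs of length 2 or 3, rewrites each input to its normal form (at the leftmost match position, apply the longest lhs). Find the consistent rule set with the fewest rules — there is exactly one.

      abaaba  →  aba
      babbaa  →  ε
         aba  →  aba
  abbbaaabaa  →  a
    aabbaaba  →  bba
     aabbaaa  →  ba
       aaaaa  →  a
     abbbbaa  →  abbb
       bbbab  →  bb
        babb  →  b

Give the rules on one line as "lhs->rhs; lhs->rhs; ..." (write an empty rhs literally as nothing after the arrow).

  | abaaba => aba
  | babbaa => baa => ε
  | aba
  | abbbaaabaa => abbabaa => abaa => a

aa->; baa->; bab->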